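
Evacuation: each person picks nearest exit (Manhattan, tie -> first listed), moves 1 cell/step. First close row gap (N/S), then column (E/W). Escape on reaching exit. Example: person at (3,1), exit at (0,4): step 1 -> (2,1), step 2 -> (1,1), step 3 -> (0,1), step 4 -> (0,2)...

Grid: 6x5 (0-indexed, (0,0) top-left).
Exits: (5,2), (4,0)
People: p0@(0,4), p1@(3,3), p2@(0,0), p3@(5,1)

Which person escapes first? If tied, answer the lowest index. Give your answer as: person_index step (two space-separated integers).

Answer: 3 1

Derivation:
Step 1: p0:(0,4)->(1,4) | p1:(3,3)->(4,3) | p2:(0,0)->(1,0) | p3:(5,1)->(5,2)->EXIT
Step 2: p0:(1,4)->(2,4) | p1:(4,3)->(5,3) | p2:(1,0)->(2,0) | p3:escaped
Step 3: p0:(2,4)->(3,4) | p1:(5,3)->(5,2)->EXIT | p2:(2,0)->(3,0) | p3:escaped
Step 4: p0:(3,4)->(4,4) | p1:escaped | p2:(3,0)->(4,0)->EXIT | p3:escaped
Step 5: p0:(4,4)->(5,4) | p1:escaped | p2:escaped | p3:escaped
Step 6: p0:(5,4)->(5,3) | p1:escaped | p2:escaped | p3:escaped
Step 7: p0:(5,3)->(5,2)->EXIT | p1:escaped | p2:escaped | p3:escaped
Exit steps: [7, 3, 4, 1]
First to escape: p3 at step 1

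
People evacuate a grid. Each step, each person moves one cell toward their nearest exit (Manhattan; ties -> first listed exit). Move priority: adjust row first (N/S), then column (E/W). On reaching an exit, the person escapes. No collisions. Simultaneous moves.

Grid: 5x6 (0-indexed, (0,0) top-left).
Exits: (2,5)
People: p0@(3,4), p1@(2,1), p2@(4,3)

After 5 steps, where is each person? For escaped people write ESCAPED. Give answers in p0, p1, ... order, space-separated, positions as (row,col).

Step 1: p0:(3,4)->(2,4) | p1:(2,1)->(2,2) | p2:(4,3)->(3,3)
Step 2: p0:(2,4)->(2,5)->EXIT | p1:(2,2)->(2,3) | p2:(3,3)->(2,3)
Step 3: p0:escaped | p1:(2,3)->(2,4) | p2:(2,3)->(2,4)
Step 4: p0:escaped | p1:(2,4)->(2,5)->EXIT | p2:(2,4)->(2,5)->EXIT

ESCAPED ESCAPED ESCAPED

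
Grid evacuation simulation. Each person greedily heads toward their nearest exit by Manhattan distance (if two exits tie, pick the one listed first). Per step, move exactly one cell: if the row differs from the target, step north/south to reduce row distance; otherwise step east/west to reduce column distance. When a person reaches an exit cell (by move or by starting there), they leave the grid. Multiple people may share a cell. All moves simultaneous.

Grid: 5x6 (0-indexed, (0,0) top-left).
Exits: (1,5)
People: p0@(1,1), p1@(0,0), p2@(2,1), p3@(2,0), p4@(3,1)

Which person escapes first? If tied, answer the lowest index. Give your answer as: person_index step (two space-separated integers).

Step 1: p0:(1,1)->(1,2) | p1:(0,0)->(1,0) | p2:(2,1)->(1,1) | p3:(2,0)->(1,0) | p4:(3,1)->(2,1)
Step 2: p0:(1,2)->(1,3) | p1:(1,0)->(1,1) | p2:(1,1)->(1,2) | p3:(1,0)->(1,1) | p4:(2,1)->(1,1)
Step 3: p0:(1,3)->(1,4) | p1:(1,1)->(1,2) | p2:(1,2)->(1,3) | p3:(1,1)->(1,2) | p4:(1,1)->(1,2)
Step 4: p0:(1,4)->(1,5)->EXIT | p1:(1,2)->(1,3) | p2:(1,3)->(1,4) | p3:(1,2)->(1,3) | p4:(1,2)->(1,3)
Step 5: p0:escaped | p1:(1,3)->(1,4) | p2:(1,4)->(1,5)->EXIT | p3:(1,3)->(1,4) | p4:(1,3)->(1,4)
Step 6: p0:escaped | p1:(1,4)->(1,5)->EXIT | p2:escaped | p3:(1,4)->(1,5)->EXIT | p4:(1,4)->(1,5)->EXIT
Exit steps: [4, 6, 5, 6, 6]
First to escape: p0 at step 4

Answer: 0 4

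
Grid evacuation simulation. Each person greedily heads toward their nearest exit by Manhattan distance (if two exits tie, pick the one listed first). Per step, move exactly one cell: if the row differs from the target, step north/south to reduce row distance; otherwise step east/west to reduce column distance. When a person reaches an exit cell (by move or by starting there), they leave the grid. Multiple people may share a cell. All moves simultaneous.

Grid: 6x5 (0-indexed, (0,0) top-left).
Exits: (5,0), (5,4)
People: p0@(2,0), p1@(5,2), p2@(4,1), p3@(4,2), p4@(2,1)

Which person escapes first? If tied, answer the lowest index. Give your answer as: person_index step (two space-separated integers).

Step 1: p0:(2,0)->(3,0) | p1:(5,2)->(5,1) | p2:(4,1)->(5,1) | p3:(4,2)->(5,2) | p4:(2,1)->(3,1)
Step 2: p0:(3,0)->(4,0) | p1:(5,1)->(5,0)->EXIT | p2:(5,1)->(5,0)->EXIT | p3:(5,2)->(5,1) | p4:(3,1)->(4,1)
Step 3: p0:(4,0)->(5,0)->EXIT | p1:escaped | p2:escaped | p3:(5,1)->(5,0)->EXIT | p4:(4,1)->(5,1)
Step 4: p0:escaped | p1:escaped | p2:escaped | p3:escaped | p4:(5,1)->(5,0)->EXIT
Exit steps: [3, 2, 2, 3, 4]
First to escape: p1 at step 2

Answer: 1 2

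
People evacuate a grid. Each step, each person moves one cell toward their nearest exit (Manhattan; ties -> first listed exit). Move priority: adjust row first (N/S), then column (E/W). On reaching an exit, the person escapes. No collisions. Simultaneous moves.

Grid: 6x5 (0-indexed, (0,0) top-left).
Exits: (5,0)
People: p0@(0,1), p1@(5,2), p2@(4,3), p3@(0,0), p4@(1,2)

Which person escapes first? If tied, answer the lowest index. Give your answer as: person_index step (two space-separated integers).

Answer: 1 2

Derivation:
Step 1: p0:(0,1)->(1,1) | p1:(5,2)->(5,1) | p2:(4,3)->(5,3) | p3:(0,0)->(1,0) | p4:(1,2)->(2,2)
Step 2: p0:(1,1)->(2,1) | p1:(5,1)->(5,0)->EXIT | p2:(5,3)->(5,2) | p3:(1,0)->(2,0) | p4:(2,2)->(3,2)
Step 3: p0:(2,1)->(3,1) | p1:escaped | p2:(5,2)->(5,1) | p3:(2,0)->(3,0) | p4:(3,2)->(4,2)
Step 4: p0:(3,1)->(4,1) | p1:escaped | p2:(5,1)->(5,0)->EXIT | p3:(3,0)->(4,0) | p4:(4,2)->(5,2)
Step 5: p0:(4,1)->(5,1) | p1:escaped | p2:escaped | p3:(4,0)->(5,0)->EXIT | p4:(5,2)->(5,1)
Step 6: p0:(5,1)->(5,0)->EXIT | p1:escaped | p2:escaped | p3:escaped | p4:(5,1)->(5,0)->EXIT
Exit steps: [6, 2, 4, 5, 6]
First to escape: p1 at step 2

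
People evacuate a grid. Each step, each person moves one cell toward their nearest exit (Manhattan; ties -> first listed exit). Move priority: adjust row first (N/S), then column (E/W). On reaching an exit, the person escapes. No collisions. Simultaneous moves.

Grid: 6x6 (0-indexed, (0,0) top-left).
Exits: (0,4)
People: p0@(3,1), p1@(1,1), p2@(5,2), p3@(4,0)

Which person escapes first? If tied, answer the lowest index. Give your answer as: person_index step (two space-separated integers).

Step 1: p0:(3,1)->(2,1) | p1:(1,1)->(0,1) | p2:(5,2)->(4,2) | p3:(4,0)->(3,0)
Step 2: p0:(2,1)->(1,1) | p1:(0,1)->(0,2) | p2:(4,2)->(3,2) | p3:(3,0)->(2,0)
Step 3: p0:(1,1)->(0,1) | p1:(0,2)->(0,3) | p2:(3,2)->(2,2) | p3:(2,0)->(1,0)
Step 4: p0:(0,1)->(0,2) | p1:(0,3)->(0,4)->EXIT | p2:(2,2)->(1,2) | p3:(1,0)->(0,0)
Step 5: p0:(0,2)->(0,3) | p1:escaped | p2:(1,2)->(0,2) | p3:(0,0)->(0,1)
Step 6: p0:(0,3)->(0,4)->EXIT | p1:escaped | p2:(0,2)->(0,3) | p3:(0,1)->(0,2)
Step 7: p0:escaped | p1:escaped | p2:(0,3)->(0,4)->EXIT | p3:(0,2)->(0,3)
Step 8: p0:escaped | p1:escaped | p2:escaped | p3:(0,3)->(0,4)->EXIT
Exit steps: [6, 4, 7, 8]
First to escape: p1 at step 4

Answer: 1 4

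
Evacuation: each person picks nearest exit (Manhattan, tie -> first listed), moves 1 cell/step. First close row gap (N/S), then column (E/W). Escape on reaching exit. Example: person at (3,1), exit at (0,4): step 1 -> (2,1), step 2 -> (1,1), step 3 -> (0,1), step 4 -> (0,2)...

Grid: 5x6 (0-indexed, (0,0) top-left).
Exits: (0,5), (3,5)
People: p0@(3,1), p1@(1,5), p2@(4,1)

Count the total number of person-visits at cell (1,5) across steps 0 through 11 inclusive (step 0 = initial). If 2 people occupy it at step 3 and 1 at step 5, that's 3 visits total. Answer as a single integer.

Step 0: p0@(3,1) p1@(1,5) p2@(4,1) -> at (1,5): 1 [p1], cum=1
Step 1: p0@(3,2) p1@ESC p2@(3,1) -> at (1,5): 0 [-], cum=1
Step 2: p0@(3,3) p1@ESC p2@(3,2) -> at (1,5): 0 [-], cum=1
Step 3: p0@(3,4) p1@ESC p2@(3,3) -> at (1,5): 0 [-], cum=1
Step 4: p0@ESC p1@ESC p2@(3,4) -> at (1,5): 0 [-], cum=1
Step 5: p0@ESC p1@ESC p2@ESC -> at (1,5): 0 [-], cum=1
Total visits = 1

Answer: 1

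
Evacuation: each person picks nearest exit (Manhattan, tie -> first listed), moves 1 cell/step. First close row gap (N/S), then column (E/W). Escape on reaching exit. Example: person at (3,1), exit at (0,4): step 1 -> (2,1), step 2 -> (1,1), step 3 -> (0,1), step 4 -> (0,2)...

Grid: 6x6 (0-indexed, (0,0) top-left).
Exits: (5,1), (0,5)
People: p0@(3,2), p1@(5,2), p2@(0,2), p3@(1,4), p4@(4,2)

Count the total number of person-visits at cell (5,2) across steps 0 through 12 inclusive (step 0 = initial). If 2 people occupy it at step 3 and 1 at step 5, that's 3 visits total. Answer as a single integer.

Step 0: p0@(3,2) p1@(5,2) p2@(0,2) p3@(1,4) p4@(4,2) -> at (5,2): 1 [p1], cum=1
Step 1: p0@(4,2) p1@ESC p2@(0,3) p3@(0,4) p4@(5,2) -> at (5,2): 1 [p4], cum=2
Step 2: p0@(5,2) p1@ESC p2@(0,4) p3@ESC p4@ESC -> at (5,2): 1 [p0], cum=3
Step 3: p0@ESC p1@ESC p2@ESC p3@ESC p4@ESC -> at (5,2): 0 [-], cum=3
Total visits = 3

Answer: 3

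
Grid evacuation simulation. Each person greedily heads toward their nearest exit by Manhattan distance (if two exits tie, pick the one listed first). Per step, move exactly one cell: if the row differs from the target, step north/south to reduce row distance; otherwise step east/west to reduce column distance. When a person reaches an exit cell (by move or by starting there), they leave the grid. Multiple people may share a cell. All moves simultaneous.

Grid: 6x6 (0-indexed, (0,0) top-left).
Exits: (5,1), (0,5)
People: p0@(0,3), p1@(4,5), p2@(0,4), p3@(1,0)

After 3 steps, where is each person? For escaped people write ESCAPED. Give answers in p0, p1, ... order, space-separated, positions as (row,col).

Step 1: p0:(0,3)->(0,4) | p1:(4,5)->(3,5) | p2:(0,4)->(0,5)->EXIT | p3:(1,0)->(2,0)
Step 2: p0:(0,4)->(0,5)->EXIT | p1:(3,5)->(2,5) | p2:escaped | p3:(2,0)->(3,0)
Step 3: p0:escaped | p1:(2,5)->(1,5) | p2:escaped | p3:(3,0)->(4,0)

ESCAPED (1,5) ESCAPED (4,0)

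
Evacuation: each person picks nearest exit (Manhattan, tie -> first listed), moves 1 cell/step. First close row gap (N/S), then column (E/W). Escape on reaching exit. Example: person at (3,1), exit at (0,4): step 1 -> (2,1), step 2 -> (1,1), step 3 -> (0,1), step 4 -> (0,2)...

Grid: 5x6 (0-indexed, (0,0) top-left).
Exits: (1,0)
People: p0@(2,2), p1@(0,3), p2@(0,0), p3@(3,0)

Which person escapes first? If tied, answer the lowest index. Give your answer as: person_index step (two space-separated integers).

Step 1: p0:(2,2)->(1,2) | p1:(0,3)->(1,3) | p2:(0,0)->(1,0)->EXIT | p3:(3,0)->(2,0)
Step 2: p0:(1,2)->(1,1) | p1:(1,3)->(1,2) | p2:escaped | p3:(2,0)->(1,0)->EXIT
Step 3: p0:(1,1)->(1,0)->EXIT | p1:(1,2)->(1,1) | p2:escaped | p3:escaped
Step 4: p0:escaped | p1:(1,1)->(1,0)->EXIT | p2:escaped | p3:escaped
Exit steps: [3, 4, 1, 2]
First to escape: p2 at step 1

Answer: 2 1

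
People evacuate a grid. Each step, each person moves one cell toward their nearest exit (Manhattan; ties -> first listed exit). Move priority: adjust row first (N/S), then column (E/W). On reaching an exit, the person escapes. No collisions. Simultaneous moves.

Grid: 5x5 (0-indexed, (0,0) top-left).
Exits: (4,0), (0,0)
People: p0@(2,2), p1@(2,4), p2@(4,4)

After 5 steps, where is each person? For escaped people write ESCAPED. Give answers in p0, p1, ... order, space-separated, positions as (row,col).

Step 1: p0:(2,2)->(3,2) | p1:(2,4)->(3,4) | p2:(4,4)->(4,3)
Step 2: p0:(3,2)->(4,2) | p1:(3,4)->(4,4) | p2:(4,3)->(4,2)
Step 3: p0:(4,2)->(4,1) | p1:(4,4)->(4,3) | p2:(4,2)->(4,1)
Step 4: p0:(4,1)->(4,0)->EXIT | p1:(4,3)->(4,2) | p2:(4,1)->(4,0)->EXIT
Step 5: p0:escaped | p1:(4,2)->(4,1) | p2:escaped

ESCAPED (4,1) ESCAPED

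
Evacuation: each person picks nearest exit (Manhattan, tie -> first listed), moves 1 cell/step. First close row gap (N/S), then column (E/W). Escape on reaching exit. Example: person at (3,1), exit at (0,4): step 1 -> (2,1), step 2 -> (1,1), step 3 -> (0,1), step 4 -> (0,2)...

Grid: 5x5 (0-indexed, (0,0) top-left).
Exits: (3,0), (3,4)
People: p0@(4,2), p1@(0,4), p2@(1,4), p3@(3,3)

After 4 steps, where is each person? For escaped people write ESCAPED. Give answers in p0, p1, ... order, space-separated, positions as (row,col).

Step 1: p0:(4,2)->(3,2) | p1:(0,4)->(1,4) | p2:(1,4)->(2,4) | p3:(3,3)->(3,4)->EXIT
Step 2: p0:(3,2)->(3,1) | p1:(1,4)->(2,4) | p2:(2,4)->(3,4)->EXIT | p3:escaped
Step 3: p0:(3,1)->(3,0)->EXIT | p1:(2,4)->(3,4)->EXIT | p2:escaped | p3:escaped

ESCAPED ESCAPED ESCAPED ESCAPED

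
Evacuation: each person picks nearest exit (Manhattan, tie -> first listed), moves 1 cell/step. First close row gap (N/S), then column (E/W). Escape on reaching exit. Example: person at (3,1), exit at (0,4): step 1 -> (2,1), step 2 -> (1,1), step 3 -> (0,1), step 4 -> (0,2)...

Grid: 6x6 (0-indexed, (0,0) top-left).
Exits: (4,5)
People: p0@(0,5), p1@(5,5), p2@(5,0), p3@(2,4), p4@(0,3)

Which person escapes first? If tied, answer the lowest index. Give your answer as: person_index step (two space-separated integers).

Step 1: p0:(0,5)->(1,5) | p1:(5,5)->(4,5)->EXIT | p2:(5,0)->(4,0) | p3:(2,4)->(3,4) | p4:(0,3)->(1,3)
Step 2: p0:(1,5)->(2,5) | p1:escaped | p2:(4,0)->(4,1) | p3:(3,4)->(4,4) | p4:(1,3)->(2,3)
Step 3: p0:(2,5)->(3,5) | p1:escaped | p2:(4,1)->(4,2) | p3:(4,4)->(4,5)->EXIT | p4:(2,3)->(3,3)
Step 4: p0:(3,5)->(4,5)->EXIT | p1:escaped | p2:(4,2)->(4,3) | p3:escaped | p4:(3,3)->(4,3)
Step 5: p0:escaped | p1:escaped | p2:(4,3)->(4,4) | p3:escaped | p4:(4,3)->(4,4)
Step 6: p0:escaped | p1:escaped | p2:(4,4)->(4,5)->EXIT | p3:escaped | p4:(4,4)->(4,5)->EXIT
Exit steps: [4, 1, 6, 3, 6]
First to escape: p1 at step 1

Answer: 1 1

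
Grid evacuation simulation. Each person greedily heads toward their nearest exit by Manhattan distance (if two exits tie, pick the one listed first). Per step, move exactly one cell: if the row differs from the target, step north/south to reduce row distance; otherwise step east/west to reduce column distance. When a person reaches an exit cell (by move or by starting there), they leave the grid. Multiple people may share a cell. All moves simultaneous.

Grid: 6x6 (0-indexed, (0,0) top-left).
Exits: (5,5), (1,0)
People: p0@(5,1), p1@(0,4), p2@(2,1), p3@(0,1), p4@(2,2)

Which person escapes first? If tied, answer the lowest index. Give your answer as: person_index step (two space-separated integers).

Step 1: p0:(5,1)->(5,2) | p1:(0,4)->(1,4) | p2:(2,1)->(1,1) | p3:(0,1)->(1,1) | p4:(2,2)->(1,2)
Step 2: p0:(5,2)->(5,3) | p1:(1,4)->(1,3) | p2:(1,1)->(1,0)->EXIT | p3:(1,1)->(1,0)->EXIT | p4:(1,2)->(1,1)
Step 3: p0:(5,3)->(5,4) | p1:(1,3)->(1,2) | p2:escaped | p3:escaped | p4:(1,1)->(1,0)->EXIT
Step 4: p0:(5,4)->(5,5)->EXIT | p1:(1,2)->(1,1) | p2:escaped | p3:escaped | p4:escaped
Step 5: p0:escaped | p1:(1,1)->(1,0)->EXIT | p2:escaped | p3:escaped | p4:escaped
Exit steps: [4, 5, 2, 2, 3]
First to escape: p2 at step 2

Answer: 2 2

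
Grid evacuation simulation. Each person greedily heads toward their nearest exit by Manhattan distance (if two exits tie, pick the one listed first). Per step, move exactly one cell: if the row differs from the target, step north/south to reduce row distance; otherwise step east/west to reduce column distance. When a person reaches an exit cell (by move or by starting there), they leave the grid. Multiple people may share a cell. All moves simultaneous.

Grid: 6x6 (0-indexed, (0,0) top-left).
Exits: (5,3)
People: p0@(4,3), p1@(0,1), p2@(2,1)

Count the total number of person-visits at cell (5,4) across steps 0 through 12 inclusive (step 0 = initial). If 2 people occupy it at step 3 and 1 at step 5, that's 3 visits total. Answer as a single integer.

Step 0: p0@(4,3) p1@(0,1) p2@(2,1) -> at (5,4): 0 [-], cum=0
Step 1: p0@ESC p1@(1,1) p2@(3,1) -> at (5,4): 0 [-], cum=0
Step 2: p0@ESC p1@(2,1) p2@(4,1) -> at (5,4): 0 [-], cum=0
Step 3: p0@ESC p1@(3,1) p2@(5,1) -> at (5,4): 0 [-], cum=0
Step 4: p0@ESC p1@(4,1) p2@(5,2) -> at (5,4): 0 [-], cum=0
Step 5: p0@ESC p1@(5,1) p2@ESC -> at (5,4): 0 [-], cum=0
Step 6: p0@ESC p1@(5,2) p2@ESC -> at (5,4): 0 [-], cum=0
Step 7: p0@ESC p1@ESC p2@ESC -> at (5,4): 0 [-], cum=0
Total visits = 0

Answer: 0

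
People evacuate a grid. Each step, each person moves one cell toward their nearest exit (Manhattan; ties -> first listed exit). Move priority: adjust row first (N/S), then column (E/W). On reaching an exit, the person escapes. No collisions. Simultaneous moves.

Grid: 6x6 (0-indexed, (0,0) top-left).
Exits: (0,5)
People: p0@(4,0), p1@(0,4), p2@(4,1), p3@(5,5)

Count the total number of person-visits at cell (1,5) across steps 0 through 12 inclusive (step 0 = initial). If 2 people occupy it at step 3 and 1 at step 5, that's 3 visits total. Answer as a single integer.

Step 0: p0@(4,0) p1@(0,4) p2@(4,1) p3@(5,5) -> at (1,5): 0 [-], cum=0
Step 1: p0@(3,0) p1@ESC p2@(3,1) p3@(4,5) -> at (1,5): 0 [-], cum=0
Step 2: p0@(2,0) p1@ESC p2@(2,1) p3@(3,5) -> at (1,5): 0 [-], cum=0
Step 3: p0@(1,0) p1@ESC p2@(1,1) p3@(2,5) -> at (1,5): 0 [-], cum=0
Step 4: p0@(0,0) p1@ESC p2@(0,1) p3@(1,5) -> at (1,5): 1 [p3], cum=1
Step 5: p0@(0,1) p1@ESC p2@(0,2) p3@ESC -> at (1,5): 0 [-], cum=1
Step 6: p0@(0,2) p1@ESC p2@(0,3) p3@ESC -> at (1,5): 0 [-], cum=1
Step 7: p0@(0,3) p1@ESC p2@(0,4) p3@ESC -> at (1,5): 0 [-], cum=1
Step 8: p0@(0,4) p1@ESC p2@ESC p3@ESC -> at (1,5): 0 [-], cum=1
Step 9: p0@ESC p1@ESC p2@ESC p3@ESC -> at (1,5): 0 [-], cum=1
Total visits = 1

Answer: 1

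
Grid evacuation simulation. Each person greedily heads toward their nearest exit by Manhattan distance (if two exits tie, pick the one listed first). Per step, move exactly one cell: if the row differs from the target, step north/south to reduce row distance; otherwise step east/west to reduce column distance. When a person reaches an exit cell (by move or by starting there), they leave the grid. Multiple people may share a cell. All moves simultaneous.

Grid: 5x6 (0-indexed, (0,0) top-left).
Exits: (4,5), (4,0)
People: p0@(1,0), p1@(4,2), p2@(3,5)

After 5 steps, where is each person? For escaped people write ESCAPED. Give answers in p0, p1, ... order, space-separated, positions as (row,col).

Step 1: p0:(1,0)->(2,0) | p1:(4,2)->(4,1) | p2:(3,5)->(4,5)->EXIT
Step 2: p0:(2,0)->(3,0) | p1:(4,1)->(4,0)->EXIT | p2:escaped
Step 3: p0:(3,0)->(4,0)->EXIT | p1:escaped | p2:escaped

ESCAPED ESCAPED ESCAPED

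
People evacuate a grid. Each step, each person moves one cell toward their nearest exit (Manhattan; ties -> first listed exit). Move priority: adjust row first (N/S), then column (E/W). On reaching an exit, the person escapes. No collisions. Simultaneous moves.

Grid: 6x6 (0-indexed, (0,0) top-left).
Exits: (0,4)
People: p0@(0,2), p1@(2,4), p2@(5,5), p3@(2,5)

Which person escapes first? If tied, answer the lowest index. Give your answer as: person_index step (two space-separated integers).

Answer: 0 2

Derivation:
Step 1: p0:(0,2)->(0,3) | p1:(2,4)->(1,4) | p2:(5,5)->(4,5) | p3:(2,5)->(1,5)
Step 2: p0:(0,3)->(0,4)->EXIT | p1:(1,4)->(0,4)->EXIT | p2:(4,5)->(3,5) | p3:(1,5)->(0,5)
Step 3: p0:escaped | p1:escaped | p2:(3,5)->(2,5) | p3:(0,5)->(0,4)->EXIT
Step 4: p0:escaped | p1:escaped | p2:(2,5)->(1,5) | p3:escaped
Step 5: p0:escaped | p1:escaped | p2:(1,5)->(0,5) | p3:escaped
Step 6: p0:escaped | p1:escaped | p2:(0,5)->(0,4)->EXIT | p3:escaped
Exit steps: [2, 2, 6, 3]
First to escape: p0 at step 2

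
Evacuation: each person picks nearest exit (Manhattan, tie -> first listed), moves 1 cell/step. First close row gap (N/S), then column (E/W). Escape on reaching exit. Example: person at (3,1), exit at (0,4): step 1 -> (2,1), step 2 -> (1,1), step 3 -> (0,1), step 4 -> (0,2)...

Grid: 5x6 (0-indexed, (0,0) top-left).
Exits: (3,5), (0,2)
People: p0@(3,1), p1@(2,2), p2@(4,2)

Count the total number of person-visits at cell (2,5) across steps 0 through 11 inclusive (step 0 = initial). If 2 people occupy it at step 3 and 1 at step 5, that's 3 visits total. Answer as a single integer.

Answer: 0

Derivation:
Step 0: p0@(3,1) p1@(2,2) p2@(4,2) -> at (2,5): 0 [-], cum=0
Step 1: p0@(3,2) p1@(1,2) p2@(3,2) -> at (2,5): 0 [-], cum=0
Step 2: p0@(3,3) p1@ESC p2@(3,3) -> at (2,5): 0 [-], cum=0
Step 3: p0@(3,4) p1@ESC p2@(3,4) -> at (2,5): 0 [-], cum=0
Step 4: p0@ESC p1@ESC p2@ESC -> at (2,5): 0 [-], cum=0
Total visits = 0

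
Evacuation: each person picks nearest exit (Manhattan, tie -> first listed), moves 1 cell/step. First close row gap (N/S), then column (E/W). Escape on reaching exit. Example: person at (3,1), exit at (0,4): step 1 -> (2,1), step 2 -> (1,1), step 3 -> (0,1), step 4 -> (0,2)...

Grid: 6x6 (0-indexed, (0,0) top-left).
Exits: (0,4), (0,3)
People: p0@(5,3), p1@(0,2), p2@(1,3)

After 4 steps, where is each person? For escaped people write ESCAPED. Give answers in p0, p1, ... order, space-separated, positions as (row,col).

Step 1: p0:(5,3)->(4,3) | p1:(0,2)->(0,3)->EXIT | p2:(1,3)->(0,3)->EXIT
Step 2: p0:(4,3)->(3,3) | p1:escaped | p2:escaped
Step 3: p0:(3,3)->(2,3) | p1:escaped | p2:escaped
Step 4: p0:(2,3)->(1,3) | p1:escaped | p2:escaped

(1,3) ESCAPED ESCAPED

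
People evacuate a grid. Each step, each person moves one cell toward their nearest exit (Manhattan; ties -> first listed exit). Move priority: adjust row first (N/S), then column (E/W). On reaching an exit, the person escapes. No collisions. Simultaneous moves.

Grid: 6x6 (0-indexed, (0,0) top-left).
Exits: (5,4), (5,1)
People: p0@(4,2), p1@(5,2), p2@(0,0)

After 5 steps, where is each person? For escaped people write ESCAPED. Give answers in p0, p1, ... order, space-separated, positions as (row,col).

Step 1: p0:(4,2)->(5,2) | p1:(5,2)->(5,1)->EXIT | p2:(0,0)->(1,0)
Step 2: p0:(5,2)->(5,1)->EXIT | p1:escaped | p2:(1,0)->(2,0)
Step 3: p0:escaped | p1:escaped | p2:(2,0)->(3,0)
Step 4: p0:escaped | p1:escaped | p2:(3,0)->(4,0)
Step 5: p0:escaped | p1:escaped | p2:(4,0)->(5,0)

ESCAPED ESCAPED (5,0)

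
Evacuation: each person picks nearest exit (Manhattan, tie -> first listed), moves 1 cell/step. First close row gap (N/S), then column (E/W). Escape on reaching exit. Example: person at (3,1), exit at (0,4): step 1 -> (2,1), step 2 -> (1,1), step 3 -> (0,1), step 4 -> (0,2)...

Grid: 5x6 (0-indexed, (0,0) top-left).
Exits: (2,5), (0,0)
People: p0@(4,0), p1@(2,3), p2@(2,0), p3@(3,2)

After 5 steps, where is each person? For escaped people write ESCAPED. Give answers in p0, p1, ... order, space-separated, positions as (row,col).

Step 1: p0:(4,0)->(3,0) | p1:(2,3)->(2,4) | p2:(2,0)->(1,0) | p3:(3,2)->(2,2)
Step 2: p0:(3,0)->(2,0) | p1:(2,4)->(2,5)->EXIT | p2:(1,0)->(0,0)->EXIT | p3:(2,2)->(2,3)
Step 3: p0:(2,0)->(1,0) | p1:escaped | p2:escaped | p3:(2,3)->(2,4)
Step 4: p0:(1,0)->(0,0)->EXIT | p1:escaped | p2:escaped | p3:(2,4)->(2,5)->EXIT

ESCAPED ESCAPED ESCAPED ESCAPED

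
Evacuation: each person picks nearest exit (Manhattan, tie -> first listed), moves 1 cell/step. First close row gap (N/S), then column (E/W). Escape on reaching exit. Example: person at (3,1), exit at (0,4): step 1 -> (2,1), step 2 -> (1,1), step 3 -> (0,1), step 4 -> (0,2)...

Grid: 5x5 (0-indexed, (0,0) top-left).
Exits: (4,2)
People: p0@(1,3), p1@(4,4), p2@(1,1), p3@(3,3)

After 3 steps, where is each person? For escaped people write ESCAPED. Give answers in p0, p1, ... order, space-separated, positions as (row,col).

Step 1: p0:(1,3)->(2,3) | p1:(4,4)->(4,3) | p2:(1,1)->(2,1) | p3:(3,3)->(4,3)
Step 2: p0:(2,3)->(3,3) | p1:(4,3)->(4,2)->EXIT | p2:(2,1)->(3,1) | p3:(4,3)->(4,2)->EXIT
Step 3: p0:(3,3)->(4,3) | p1:escaped | p2:(3,1)->(4,1) | p3:escaped

(4,3) ESCAPED (4,1) ESCAPED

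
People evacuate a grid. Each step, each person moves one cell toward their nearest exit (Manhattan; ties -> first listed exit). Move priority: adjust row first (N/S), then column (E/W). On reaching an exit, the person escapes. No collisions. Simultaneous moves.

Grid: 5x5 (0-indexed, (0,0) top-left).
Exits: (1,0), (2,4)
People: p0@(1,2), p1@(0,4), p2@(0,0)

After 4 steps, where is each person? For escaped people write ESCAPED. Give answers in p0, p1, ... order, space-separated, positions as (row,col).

Step 1: p0:(1,2)->(1,1) | p1:(0,4)->(1,4) | p2:(0,0)->(1,0)->EXIT
Step 2: p0:(1,1)->(1,0)->EXIT | p1:(1,4)->(2,4)->EXIT | p2:escaped

ESCAPED ESCAPED ESCAPED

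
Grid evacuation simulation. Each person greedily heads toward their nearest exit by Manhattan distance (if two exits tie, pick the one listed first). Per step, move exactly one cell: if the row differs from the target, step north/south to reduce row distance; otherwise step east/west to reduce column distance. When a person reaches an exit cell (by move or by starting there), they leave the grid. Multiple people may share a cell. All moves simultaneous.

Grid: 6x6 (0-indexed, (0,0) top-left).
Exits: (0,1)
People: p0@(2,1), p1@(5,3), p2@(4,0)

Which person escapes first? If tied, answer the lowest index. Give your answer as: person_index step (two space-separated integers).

Step 1: p0:(2,1)->(1,1) | p1:(5,3)->(4,3) | p2:(4,0)->(3,0)
Step 2: p0:(1,1)->(0,1)->EXIT | p1:(4,3)->(3,3) | p2:(3,0)->(2,0)
Step 3: p0:escaped | p1:(3,3)->(2,3) | p2:(2,0)->(1,0)
Step 4: p0:escaped | p1:(2,3)->(1,3) | p2:(1,0)->(0,0)
Step 5: p0:escaped | p1:(1,3)->(0,3) | p2:(0,0)->(0,1)->EXIT
Step 6: p0:escaped | p1:(0,3)->(0,2) | p2:escaped
Step 7: p0:escaped | p1:(0,2)->(0,1)->EXIT | p2:escaped
Exit steps: [2, 7, 5]
First to escape: p0 at step 2

Answer: 0 2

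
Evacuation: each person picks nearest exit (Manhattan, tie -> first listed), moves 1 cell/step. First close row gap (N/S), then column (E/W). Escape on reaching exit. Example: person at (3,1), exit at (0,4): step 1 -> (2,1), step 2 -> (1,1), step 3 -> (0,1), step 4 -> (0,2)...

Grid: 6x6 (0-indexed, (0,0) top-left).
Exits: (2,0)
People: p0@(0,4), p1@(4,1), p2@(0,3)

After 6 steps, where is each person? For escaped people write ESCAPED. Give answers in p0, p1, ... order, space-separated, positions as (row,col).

Step 1: p0:(0,4)->(1,4) | p1:(4,1)->(3,1) | p2:(0,3)->(1,3)
Step 2: p0:(1,4)->(2,4) | p1:(3,1)->(2,1) | p2:(1,3)->(2,3)
Step 3: p0:(2,4)->(2,3) | p1:(2,1)->(2,0)->EXIT | p2:(2,3)->(2,2)
Step 4: p0:(2,3)->(2,2) | p1:escaped | p2:(2,2)->(2,1)
Step 5: p0:(2,2)->(2,1) | p1:escaped | p2:(2,1)->(2,0)->EXIT
Step 6: p0:(2,1)->(2,0)->EXIT | p1:escaped | p2:escaped

ESCAPED ESCAPED ESCAPED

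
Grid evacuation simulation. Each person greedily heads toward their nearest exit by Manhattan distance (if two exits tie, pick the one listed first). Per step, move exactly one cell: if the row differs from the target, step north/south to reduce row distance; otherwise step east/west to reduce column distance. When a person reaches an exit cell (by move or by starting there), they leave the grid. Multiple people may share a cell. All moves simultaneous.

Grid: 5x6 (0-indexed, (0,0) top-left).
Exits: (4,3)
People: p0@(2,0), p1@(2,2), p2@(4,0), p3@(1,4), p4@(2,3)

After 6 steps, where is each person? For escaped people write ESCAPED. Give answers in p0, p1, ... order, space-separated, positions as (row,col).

Step 1: p0:(2,0)->(3,0) | p1:(2,2)->(3,2) | p2:(4,0)->(4,1) | p3:(1,4)->(2,4) | p4:(2,3)->(3,3)
Step 2: p0:(3,0)->(4,0) | p1:(3,2)->(4,2) | p2:(4,1)->(4,2) | p3:(2,4)->(3,4) | p4:(3,3)->(4,3)->EXIT
Step 3: p0:(4,0)->(4,1) | p1:(4,2)->(4,3)->EXIT | p2:(4,2)->(4,3)->EXIT | p3:(3,4)->(4,4) | p4:escaped
Step 4: p0:(4,1)->(4,2) | p1:escaped | p2:escaped | p3:(4,4)->(4,3)->EXIT | p4:escaped
Step 5: p0:(4,2)->(4,3)->EXIT | p1:escaped | p2:escaped | p3:escaped | p4:escaped

ESCAPED ESCAPED ESCAPED ESCAPED ESCAPED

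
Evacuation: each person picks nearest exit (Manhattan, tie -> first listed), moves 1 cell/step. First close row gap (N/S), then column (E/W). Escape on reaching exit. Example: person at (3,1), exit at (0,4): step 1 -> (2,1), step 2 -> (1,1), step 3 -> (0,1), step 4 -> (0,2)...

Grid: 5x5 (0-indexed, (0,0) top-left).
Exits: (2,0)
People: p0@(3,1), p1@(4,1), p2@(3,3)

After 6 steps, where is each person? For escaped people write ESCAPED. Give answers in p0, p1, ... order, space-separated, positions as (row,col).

Step 1: p0:(3,1)->(2,1) | p1:(4,1)->(3,1) | p2:(3,3)->(2,3)
Step 2: p0:(2,1)->(2,0)->EXIT | p1:(3,1)->(2,1) | p2:(2,3)->(2,2)
Step 3: p0:escaped | p1:(2,1)->(2,0)->EXIT | p2:(2,2)->(2,1)
Step 4: p0:escaped | p1:escaped | p2:(2,1)->(2,0)->EXIT

ESCAPED ESCAPED ESCAPED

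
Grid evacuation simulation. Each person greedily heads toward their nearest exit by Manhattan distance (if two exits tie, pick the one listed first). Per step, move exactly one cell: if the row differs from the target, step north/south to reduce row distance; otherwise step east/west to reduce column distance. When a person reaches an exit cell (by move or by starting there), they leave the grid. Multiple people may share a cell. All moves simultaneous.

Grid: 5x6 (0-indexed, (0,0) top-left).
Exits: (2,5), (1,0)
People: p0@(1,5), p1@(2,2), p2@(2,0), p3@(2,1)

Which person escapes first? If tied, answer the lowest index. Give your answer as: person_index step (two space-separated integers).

Answer: 0 1

Derivation:
Step 1: p0:(1,5)->(2,5)->EXIT | p1:(2,2)->(2,3) | p2:(2,0)->(1,0)->EXIT | p3:(2,1)->(1,1)
Step 2: p0:escaped | p1:(2,3)->(2,4) | p2:escaped | p3:(1,1)->(1,0)->EXIT
Step 3: p0:escaped | p1:(2,4)->(2,5)->EXIT | p2:escaped | p3:escaped
Exit steps: [1, 3, 1, 2]
First to escape: p0 at step 1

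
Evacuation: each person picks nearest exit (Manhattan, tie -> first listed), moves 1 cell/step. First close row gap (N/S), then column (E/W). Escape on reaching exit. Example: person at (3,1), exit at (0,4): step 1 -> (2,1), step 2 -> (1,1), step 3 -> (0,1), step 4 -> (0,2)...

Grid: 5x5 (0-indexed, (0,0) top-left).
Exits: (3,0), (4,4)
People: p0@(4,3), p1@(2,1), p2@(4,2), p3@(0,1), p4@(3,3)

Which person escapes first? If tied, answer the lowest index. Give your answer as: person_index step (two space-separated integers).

Answer: 0 1

Derivation:
Step 1: p0:(4,3)->(4,4)->EXIT | p1:(2,1)->(3,1) | p2:(4,2)->(4,3) | p3:(0,1)->(1,1) | p4:(3,3)->(4,3)
Step 2: p0:escaped | p1:(3,1)->(3,0)->EXIT | p2:(4,3)->(4,4)->EXIT | p3:(1,1)->(2,1) | p4:(4,3)->(4,4)->EXIT
Step 3: p0:escaped | p1:escaped | p2:escaped | p3:(2,1)->(3,1) | p4:escaped
Step 4: p0:escaped | p1:escaped | p2:escaped | p3:(3,1)->(3,0)->EXIT | p4:escaped
Exit steps: [1, 2, 2, 4, 2]
First to escape: p0 at step 1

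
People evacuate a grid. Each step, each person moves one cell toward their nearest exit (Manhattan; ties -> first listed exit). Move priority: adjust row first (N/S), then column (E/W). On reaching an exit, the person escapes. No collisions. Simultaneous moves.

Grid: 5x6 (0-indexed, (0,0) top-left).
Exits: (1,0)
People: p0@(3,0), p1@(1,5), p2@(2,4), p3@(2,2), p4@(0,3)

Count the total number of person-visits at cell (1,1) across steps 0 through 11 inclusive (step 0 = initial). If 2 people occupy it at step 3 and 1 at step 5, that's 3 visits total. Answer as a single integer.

Step 0: p0@(3,0) p1@(1,5) p2@(2,4) p3@(2,2) p4@(0,3) -> at (1,1): 0 [-], cum=0
Step 1: p0@(2,0) p1@(1,4) p2@(1,4) p3@(1,2) p4@(1,3) -> at (1,1): 0 [-], cum=0
Step 2: p0@ESC p1@(1,3) p2@(1,3) p3@(1,1) p4@(1,2) -> at (1,1): 1 [p3], cum=1
Step 3: p0@ESC p1@(1,2) p2@(1,2) p3@ESC p4@(1,1) -> at (1,1): 1 [p4], cum=2
Step 4: p0@ESC p1@(1,1) p2@(1,1) p3@ESC p4@ESC -> at (1,1): 2 [p1,p2], cum=4
Step 5: p0@ESC p1@ESC p2@ESC p3@ESC p4@ESC -> at (1,1): 0 [-], cum=4
Total visits = 4

Answer: 4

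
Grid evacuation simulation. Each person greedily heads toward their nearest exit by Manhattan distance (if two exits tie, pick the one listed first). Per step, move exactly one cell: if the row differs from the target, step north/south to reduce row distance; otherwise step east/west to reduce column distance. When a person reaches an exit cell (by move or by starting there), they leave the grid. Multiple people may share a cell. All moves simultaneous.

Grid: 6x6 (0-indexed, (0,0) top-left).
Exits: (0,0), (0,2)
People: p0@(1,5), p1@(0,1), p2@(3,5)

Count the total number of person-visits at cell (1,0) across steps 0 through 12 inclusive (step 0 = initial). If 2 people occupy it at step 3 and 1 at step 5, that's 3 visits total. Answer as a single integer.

Answer: 0

Derivation:
Step 0: p0@(1,5) p1@(0,1) p2@(3,5) -> at (1,0): 0 [-], cum=0
Step 1: p0@(0,5) p1@ESC p2@(2,5) -> at (1,0): 0 [-], cum=0
Step 2: p0@(0,4) p1@ESC p2@(1,5) -> at (1,0): 0 [-], cum=0
Step 3: p0@(0,3) p1@ESC p2@(0,5) -> at (1,0): 0 [-], cum=0
Step 4: p0@ESC p1@ESC p2@(0,4) -> at (1,0): 0 [-], cum=0
Step 5: p0@ESC p1@ESC p2@(0,3) -> at (1,0): 0 [-], cum=0
Step 6: p0@ESC p1@ESC p2@ESC -> at (1,0): 0 [-], cum=0
Total visits = 0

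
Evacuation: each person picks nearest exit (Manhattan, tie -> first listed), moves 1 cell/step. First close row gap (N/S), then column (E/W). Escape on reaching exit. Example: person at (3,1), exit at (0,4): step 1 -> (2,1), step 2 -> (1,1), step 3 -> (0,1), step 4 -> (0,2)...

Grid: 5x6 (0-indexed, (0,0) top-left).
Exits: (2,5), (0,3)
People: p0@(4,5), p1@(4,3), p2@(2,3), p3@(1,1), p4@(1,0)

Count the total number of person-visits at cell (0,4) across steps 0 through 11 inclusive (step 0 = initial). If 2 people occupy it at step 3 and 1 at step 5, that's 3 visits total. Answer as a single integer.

Step 0: p0@(4,5) p1@(4,3) p2@(2,3) p3@(1,1) p4@(1,0) -> at (0,4): 0 [-], cum=0
Step 1: p0@(3,5) p1@(3,3) p2@(2,4) p3@(0,1) p4@(0,0) -> at (0,4): 0 [-], cum=0
Step 2: p0@ESC p1@(2,3) p2@ESC p3@(0,2) p4@(0,1) -> at (0,4): 0 [-], cum=0
Step 3: p0@ESC p1@(2,4) p2@ESC p3@ESC p4@(0,2) -> at (0,4): 0 [-], cum=0
Step 4: p0@ESC p1@ESC p2@ESC p3@ESC p4@ESC -> at (0,4): 0 [-], cum=0
Total visits = 0

Answer: 0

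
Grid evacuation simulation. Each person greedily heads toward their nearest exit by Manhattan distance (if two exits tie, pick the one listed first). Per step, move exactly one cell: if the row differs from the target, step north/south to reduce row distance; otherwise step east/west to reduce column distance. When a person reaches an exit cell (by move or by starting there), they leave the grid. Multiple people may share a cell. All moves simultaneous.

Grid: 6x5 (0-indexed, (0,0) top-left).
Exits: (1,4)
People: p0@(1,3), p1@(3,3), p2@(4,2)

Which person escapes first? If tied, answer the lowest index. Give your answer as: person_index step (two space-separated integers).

Step 1: p0:(1,3)->(1,4)->EXIT | p1:(3,3)->(2,3) | p2:(4,2)->(3,2)
Step 2: p0:escaped | p1:(2,3)->(1,3) | p2:(3,2)->(2,2)
Step 3: p0:escaped | p1:(1,3)->(1,4)->EXIT | p2:(2,2)->(1,2)
Step 4: p0:escaped | p1:escaped | p2:(1,2)->(1,3)
Step 5: p0:escaped | p1:escaped | p2:(1,3)->(1,4)->EXIT
Exit steps: [1, 3, 5]
First to escape: p0 at step 1

Answer: 0 1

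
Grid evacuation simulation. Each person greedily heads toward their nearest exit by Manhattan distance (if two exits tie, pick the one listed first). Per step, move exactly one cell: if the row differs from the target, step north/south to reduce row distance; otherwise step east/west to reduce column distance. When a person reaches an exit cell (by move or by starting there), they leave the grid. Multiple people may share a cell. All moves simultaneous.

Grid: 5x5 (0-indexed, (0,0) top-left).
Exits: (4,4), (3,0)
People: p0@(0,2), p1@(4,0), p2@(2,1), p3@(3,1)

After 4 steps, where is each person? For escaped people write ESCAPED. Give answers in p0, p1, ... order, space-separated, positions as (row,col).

Step 1: p0:(0,2)->(1,2) | p1:(4,0)->(3,0)->EXIT | p2:(2,1)->(3,1) | p3:(3,1)->(3,0)->EXIT
Step 2: p0:(1,2)->(2,2) | p1:escaped | p2:(3,1)->(3,0)->EXIT | p3:escaped
Step 3: p0:(2,2)->(3,2) | p1:escaped | p2:escaped | p3:escaped
Step 4: p0:(3,2)->(3,1) | p1:escaped | p2:escaped | p3:escaped

(3,1) ESCAPED ESCAPED ESCAPED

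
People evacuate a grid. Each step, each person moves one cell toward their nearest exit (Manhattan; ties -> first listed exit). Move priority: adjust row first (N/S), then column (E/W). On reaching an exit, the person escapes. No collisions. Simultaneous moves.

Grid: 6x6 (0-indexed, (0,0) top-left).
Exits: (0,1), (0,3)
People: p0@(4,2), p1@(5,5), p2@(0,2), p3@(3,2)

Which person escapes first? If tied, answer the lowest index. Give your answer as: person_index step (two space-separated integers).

Answer: 2 1

Derivation:
Step 1: p0:(4,2)->(3,2) | p1:(5,5)->(4,5) | p2:(0,2)->(0,1)->EXIT | p3:(3,2)->(2,2)
Step 2: p0:(3,2)->(2,2) | p1:(4,5)->(3,5) | p2:escaped | p3:(2,2)->(1,2)
Step 3: p0:(2,2)->(1,2) | p1:(3,5)->(2,5) | p2:escaped | p3:(1,2)->(0,2)
Step 4: p0:(1,2)->(0,2) | p1:(2,5)->(1,5) | p2:escaped | p3:(0,2)->(0,1)->EXIT
Step 5: p0:(0,2)->(0,1)->EXIT | p1:(1,5)->(0,5) | p2:escaped | p3:escaped
Step 6: p0:escaped | p1:(0,5)->(0,4) | p2:escaped | p3:escaped
Step 7: p0:escaped | p1:(0,4)->(0,3)->EXIT | p2:escaped | p3:escaped
Exit steps: [5, 7, 1, 4]
First to escape: p2 at step 1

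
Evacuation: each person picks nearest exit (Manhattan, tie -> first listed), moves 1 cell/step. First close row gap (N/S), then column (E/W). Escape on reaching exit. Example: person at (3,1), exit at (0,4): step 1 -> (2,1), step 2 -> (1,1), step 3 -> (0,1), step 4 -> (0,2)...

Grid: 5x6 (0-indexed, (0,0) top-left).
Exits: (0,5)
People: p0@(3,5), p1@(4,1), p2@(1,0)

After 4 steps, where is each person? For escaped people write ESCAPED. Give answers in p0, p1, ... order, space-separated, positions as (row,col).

Step 1: p0:(3,5)->(2,5) | p1:(4,1)->(3,1) | p2:(1,0)->(0,0)
Step 2: p0:(2,5)->(1,5) | p1:(3,1)->(2,1) | p2:(0,0)->(0,1)
Step 3: p0:(1,5)->(0,5)->EXIT | p1:(2,1)->(1,1) | p2:(0,1)->(0,2)
Step 4: p0:escaped | p1:(1,1)->(0,1) | p2:(0,2)->(0,3)

ESCAPED (0,1) (0,3)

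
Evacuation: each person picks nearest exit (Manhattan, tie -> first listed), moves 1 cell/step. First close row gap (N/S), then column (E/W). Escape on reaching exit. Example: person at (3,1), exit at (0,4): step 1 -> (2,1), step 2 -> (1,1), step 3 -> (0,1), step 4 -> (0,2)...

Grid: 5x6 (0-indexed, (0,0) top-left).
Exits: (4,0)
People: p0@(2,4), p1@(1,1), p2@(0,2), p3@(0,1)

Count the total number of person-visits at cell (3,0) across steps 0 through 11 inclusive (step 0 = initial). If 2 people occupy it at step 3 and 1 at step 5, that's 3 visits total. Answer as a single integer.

Step 0: p0@(2,4) p1@(1,1) p2@(0,2) p3@(0,1) -> at (3,0): 0 [-], cum=0
Step 1: p0@(3,4) p1@(2,1) p2@(1,2) p3@(1,1) -> at (3,0): 0 [-], cum=0
Step 2: p0@(4,4) p1@(3,1) p2@(2,2) p3@(2,1) -> at (3,0): 0 [-], cum=0
Step 3: p0@(4,3) p1@(4,1) p2@(3,2) p3@(3,1) -> at (3,0): 0 [-], cum=0
Step 4: p0@(4,2) p1@ESC p2@(4,2) p3@(4,1) -> at (3,0): 0 [-], cum=0
Step 5: p0@(4,1) p1@ESC p2@(4,1) p3@ESC -> at (3,0): 0 [-], cum=0
Step 6: p0@ESC p1@ESC p2@ESC p3@ESC -> at (3,0): 0 [-], cum=0
Total visits = 0

Answer: 0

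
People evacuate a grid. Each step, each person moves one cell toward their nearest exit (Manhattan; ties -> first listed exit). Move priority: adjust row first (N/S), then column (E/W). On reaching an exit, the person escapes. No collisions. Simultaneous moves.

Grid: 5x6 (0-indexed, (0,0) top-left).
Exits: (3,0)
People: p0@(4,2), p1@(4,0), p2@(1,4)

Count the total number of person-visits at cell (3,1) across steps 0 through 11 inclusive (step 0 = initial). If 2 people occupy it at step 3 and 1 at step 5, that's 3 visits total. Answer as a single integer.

Step 0: p0@(4,2) p1@(4,0) p2@(1,4) -> at (3,1): 0 [-], cum=0
Step 1: p0@(3,2) p1@ESC p2@(2,4) -> at (3,1): 0 [-], cum=0
Step 2: p0@(3,1) p1@ESC p2@(3,4) -> at (3,1): 1 [p0], cum=1
Step 3: p0@ESC p1@ESC p2@(3,3) -> at (3,1): 0 [-], cum=1
Step 4: p0@ESC p1@ESC p2@(3,2) -> at (3,1): 0 [-], cum=1
Step 5: p0@ESC p1@ESC p2@(3,1) -> at (3,1): 1 [p2], cum=2
Step 6: p0@ESC p1@ESC p2@ESC -> at (3,1): 0 [-], cum=2
Total visits = 2

Answer: 2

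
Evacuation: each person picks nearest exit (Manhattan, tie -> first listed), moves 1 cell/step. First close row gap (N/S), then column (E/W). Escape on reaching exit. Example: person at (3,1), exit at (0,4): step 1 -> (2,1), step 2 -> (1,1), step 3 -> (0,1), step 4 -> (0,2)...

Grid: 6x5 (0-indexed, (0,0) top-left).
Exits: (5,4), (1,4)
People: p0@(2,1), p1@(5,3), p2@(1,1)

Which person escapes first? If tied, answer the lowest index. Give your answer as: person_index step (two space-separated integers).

Answer: 1 1

Derivation:
Step 1: p0:(2,1)->(1,1) | p1:(5,3)->(5,4)->EXIT | p2:(1,1)->(1,2)
Step 2: p0:(1,1)->(1,2) | p1:escaped | p2:(1,2)->(1,3)
Step 3: p0:(1,2)->(1,3) | p1:escaped | p2:(1,3)->(1,4)->EXIT
Step 4: p0:(1,3)->(1,4)->EXIT | p1:escaped | p2:escaped
Exit steps: [4, 1, 3]
First to escape: p1 at step 1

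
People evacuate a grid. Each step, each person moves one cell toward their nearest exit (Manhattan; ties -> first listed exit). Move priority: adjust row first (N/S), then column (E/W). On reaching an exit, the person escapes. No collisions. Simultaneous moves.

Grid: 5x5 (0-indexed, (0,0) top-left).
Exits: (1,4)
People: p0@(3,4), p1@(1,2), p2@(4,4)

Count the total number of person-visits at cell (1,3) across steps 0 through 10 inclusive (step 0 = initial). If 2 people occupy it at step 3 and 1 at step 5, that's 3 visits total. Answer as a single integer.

Step 0: p0@(3,4) p1@(1,2) p2@(4,4) -> at (1,3): 0 [-], cum=0
Step 1: p0@(2,4) p1@(1,3) p2@(3,4) -> at (1,3): 1 [p1], cum=1
Step 2: p0@ESC p1@ESC p2@(2,4) -> at (1,3): 0 [-], cum=1
Step 3: p0@ESC p1@ESC p2@ESC -> at (1,3): 0 [-], cum=1
Total visits = 1

Answer: 1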